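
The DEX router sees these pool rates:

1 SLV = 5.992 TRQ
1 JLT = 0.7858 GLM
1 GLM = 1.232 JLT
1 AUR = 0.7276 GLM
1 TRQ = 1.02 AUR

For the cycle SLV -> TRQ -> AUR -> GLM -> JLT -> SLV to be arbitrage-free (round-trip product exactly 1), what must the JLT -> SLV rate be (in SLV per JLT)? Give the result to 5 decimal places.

0.18253

Known legs of the cycle: 5.992 × 1.02 × 0.7276 × 1.232 = 5.478672933888
For no arbitrage the full-cycle product must be 1, so the missing rate is 1 / 5.478672933888 ≈ 0.1825260.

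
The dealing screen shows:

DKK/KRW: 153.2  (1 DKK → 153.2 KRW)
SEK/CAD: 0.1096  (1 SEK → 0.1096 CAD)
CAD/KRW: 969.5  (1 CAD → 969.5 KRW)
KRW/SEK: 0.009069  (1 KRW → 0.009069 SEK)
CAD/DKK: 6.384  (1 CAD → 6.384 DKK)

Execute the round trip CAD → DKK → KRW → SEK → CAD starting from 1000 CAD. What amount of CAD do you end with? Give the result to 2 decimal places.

1000 CAD × 6.384 = 6384 DKK
6384 DKK × 153.2 = 978028.8 KRW
978028.8 KRW × 0.009069 = 8869.7431872 SEK
8869.7431872 SEK × 0.1096 = 972.12385331712 CAD

972.12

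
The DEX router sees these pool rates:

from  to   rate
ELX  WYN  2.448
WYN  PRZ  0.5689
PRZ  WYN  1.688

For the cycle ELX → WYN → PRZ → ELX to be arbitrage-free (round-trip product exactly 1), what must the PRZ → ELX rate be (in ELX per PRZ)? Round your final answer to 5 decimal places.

0.71805

Known legs of the cycle: 2.448 × 0.5689 = 1.3926672
For no arbitrage the full-cycle product must be 1, so the missing rate is 1 / 1.3926672 ≈ 0.7180466.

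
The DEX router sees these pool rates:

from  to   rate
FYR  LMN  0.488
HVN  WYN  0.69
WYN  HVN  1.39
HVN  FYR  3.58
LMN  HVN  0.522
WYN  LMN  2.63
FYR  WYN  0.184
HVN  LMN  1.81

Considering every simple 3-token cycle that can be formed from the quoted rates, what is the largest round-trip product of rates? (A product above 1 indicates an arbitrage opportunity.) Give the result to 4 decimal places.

0.9473

WYN→LMN→HVN→WYN: 2.63 × 0.522 × 0.69 = 0.94727
FYR→WYN→HVN→FYR: 0.184 × 1.39 × 3.58 = 0.91562
FYR→LMN→HVN→FYR: 0.488 × 0.522 × 3.58 = 0.91195
Maximum is WYN→LMN→HVN→WYN at 0.9473; no arbitrage — every cycle loses value.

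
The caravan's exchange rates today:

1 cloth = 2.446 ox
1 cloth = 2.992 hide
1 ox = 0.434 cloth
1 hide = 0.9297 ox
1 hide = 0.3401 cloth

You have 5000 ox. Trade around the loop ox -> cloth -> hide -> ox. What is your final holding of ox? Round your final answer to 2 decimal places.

6036.21

5000 ox × 0.434 = 2170 cloth
2170 cloth × 2.992 = 6492.64 hide
6492.64 hide × 0.9297 = 6036.207408 ox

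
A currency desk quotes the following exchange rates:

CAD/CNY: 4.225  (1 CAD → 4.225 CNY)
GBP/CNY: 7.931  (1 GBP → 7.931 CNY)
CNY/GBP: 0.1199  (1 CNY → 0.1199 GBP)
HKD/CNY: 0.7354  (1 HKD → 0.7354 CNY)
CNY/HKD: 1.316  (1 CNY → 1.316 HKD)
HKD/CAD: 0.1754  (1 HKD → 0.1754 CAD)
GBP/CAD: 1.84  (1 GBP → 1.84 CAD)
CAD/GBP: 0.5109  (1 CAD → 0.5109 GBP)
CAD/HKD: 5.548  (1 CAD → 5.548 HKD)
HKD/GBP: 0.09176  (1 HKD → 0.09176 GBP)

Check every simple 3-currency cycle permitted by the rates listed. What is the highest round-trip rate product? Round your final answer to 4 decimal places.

CNY→HKD→CAD→CNY: 1.316 × 0.1754 × 4.225 = 0.97524
CNY→HKD→GBP→CNY: 1.316 × 0.09176 × 7.931 = 0.95772
HKD→GBP→CAD→HKD: 0.09176 × 1.84 × 5.548 = 0.93672
CNY→GBP→CAD→CNY: 0.1199 × 1.84 × 4.225 = 0.93210
Maximum is CNY→HKD→CAD→CNY at 0.9752; no arbitrage — every cycle loses value.

0.9752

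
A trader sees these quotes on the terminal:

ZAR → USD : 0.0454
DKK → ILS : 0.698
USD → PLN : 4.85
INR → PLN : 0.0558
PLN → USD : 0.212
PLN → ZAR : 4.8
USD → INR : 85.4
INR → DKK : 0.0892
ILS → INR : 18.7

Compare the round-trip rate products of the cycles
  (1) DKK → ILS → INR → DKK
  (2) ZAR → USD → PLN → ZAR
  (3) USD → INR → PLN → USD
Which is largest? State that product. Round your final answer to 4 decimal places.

1.1643

(1) 0.698 × 18.7 × 0.0892 = 1.16429
(2) 0.0454 × 4.85 × 4.8 = 1.05691
(3) 85.4 × 0.0558 × 0.212 = 1.01025
Highest is cycle (1) at 1.1643 (>1, arbitrage).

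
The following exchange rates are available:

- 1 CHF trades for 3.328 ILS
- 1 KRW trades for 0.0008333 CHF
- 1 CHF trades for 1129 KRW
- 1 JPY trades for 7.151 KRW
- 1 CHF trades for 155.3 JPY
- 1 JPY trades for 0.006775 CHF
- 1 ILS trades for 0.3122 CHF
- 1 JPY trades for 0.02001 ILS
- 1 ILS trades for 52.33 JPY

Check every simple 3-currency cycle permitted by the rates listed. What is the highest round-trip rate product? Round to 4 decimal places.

CHF→ILS→JPY→CHF: 3.328 × 52.33 × 0.006775 = 1.17989
CHF→JPY→ILS→CHF: 155.3 × 0.02001 × 0.3122 = 0.97018
CHF→JPY→KRW→CHF: 155.3 × 7.151 × 0.0008333 = 0.92542
Maximum is CHF→ILS→JPY→CHF at 1.1799; arbitrage exists.

1.1799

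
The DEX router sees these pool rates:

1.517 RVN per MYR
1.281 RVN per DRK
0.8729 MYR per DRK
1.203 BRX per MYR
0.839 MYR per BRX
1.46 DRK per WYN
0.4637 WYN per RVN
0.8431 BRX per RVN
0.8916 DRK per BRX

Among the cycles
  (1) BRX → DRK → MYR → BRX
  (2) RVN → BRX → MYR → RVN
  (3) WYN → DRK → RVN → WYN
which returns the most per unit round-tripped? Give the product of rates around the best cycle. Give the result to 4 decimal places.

1.0731

(1) 0.8916 × 0.8729 × 1.203 = 0.93627
(2) 0.8431 × 0.839 × 1.517 = 1.07307
(3) 1.46 × 1.281 × 0.4637 = 0.86724
Highest is cycle (2) at 1.0731 (>1, arbitrage).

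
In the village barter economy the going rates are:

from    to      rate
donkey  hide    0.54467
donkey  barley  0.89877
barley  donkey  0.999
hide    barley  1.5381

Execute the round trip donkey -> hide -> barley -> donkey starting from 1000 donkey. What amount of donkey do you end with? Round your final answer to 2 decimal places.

1000 donkey × 0.54467 = 544.67 hide
544.67 hide × 1.5381 = 837.756927 barley
837.756927 barley × 0.999 = 836.919170073 donkey

836.92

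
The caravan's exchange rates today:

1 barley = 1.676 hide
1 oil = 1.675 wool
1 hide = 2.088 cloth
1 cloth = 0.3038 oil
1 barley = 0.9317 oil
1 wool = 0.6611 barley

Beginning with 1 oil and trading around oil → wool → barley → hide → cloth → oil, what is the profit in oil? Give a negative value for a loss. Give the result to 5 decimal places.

0.17727

1 oil × 1.675 = 1.675 wool
1.675 wool × 0.6611 = 1.1073425 barley
1.1073425 barley × 1.676 = 1.85590603 hide
1.85590603 hide × 2.088 = 3.87513179064 cloth
3.87513179064 cloth × 0.3038 = 1.177265037996432 oil
Net change: 1.177265037996432 − 1 = 0.177265037996432 oil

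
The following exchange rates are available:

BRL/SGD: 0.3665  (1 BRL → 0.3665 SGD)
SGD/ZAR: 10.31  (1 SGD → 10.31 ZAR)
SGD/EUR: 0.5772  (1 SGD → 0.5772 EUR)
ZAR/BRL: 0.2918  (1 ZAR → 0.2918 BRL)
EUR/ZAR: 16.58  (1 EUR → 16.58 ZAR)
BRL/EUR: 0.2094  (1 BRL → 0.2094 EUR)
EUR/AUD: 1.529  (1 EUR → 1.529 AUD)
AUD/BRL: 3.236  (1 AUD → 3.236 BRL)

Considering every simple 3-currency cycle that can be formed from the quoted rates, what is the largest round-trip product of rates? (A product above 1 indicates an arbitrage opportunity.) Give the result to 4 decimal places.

1.1026

SGD→ZAR→BRL→SGD: 10.31 × 0.2918 × 0.3665 = 1.10260
BRL→EUR→AUD→BRL: 0.2094 × 1.529 × 3.236 = 1.03608
ZAR→BRL→EUR→ZAR: 0.2918 × 0.2094 × 16.58 = 1.01309
Maximum is SGD→ZAR→BRL→SGD at 1.1026; arbitrage exists.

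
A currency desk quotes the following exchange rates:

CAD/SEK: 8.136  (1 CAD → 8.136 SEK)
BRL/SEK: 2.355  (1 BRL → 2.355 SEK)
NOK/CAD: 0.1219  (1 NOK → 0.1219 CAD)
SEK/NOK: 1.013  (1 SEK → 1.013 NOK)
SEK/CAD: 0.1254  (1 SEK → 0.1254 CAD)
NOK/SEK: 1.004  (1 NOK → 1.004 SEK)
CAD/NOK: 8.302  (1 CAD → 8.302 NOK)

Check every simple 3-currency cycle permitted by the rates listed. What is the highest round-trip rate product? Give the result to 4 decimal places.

1.0452

NOK→SEK→CAD→NOK: 1.004 × 0.1254 × 8.302 = 1.04524
NOK→CAD→SEK→NOK: 0.1219 × 8.136 × 1.013 = 1.00467
Maximum is NOK→SEK→CAD→NOK at 1.0452; arbitrage exists.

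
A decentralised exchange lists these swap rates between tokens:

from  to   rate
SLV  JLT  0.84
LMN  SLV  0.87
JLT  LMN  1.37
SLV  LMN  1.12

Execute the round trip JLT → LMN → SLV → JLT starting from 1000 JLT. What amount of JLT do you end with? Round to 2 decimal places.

1000 JLT × 1.37 = 1370 LMN
1370 LMN × 0.87 = 1191.9 SLV
1191.9 SLV × 0.84 = 1001.196 JLT

1001.20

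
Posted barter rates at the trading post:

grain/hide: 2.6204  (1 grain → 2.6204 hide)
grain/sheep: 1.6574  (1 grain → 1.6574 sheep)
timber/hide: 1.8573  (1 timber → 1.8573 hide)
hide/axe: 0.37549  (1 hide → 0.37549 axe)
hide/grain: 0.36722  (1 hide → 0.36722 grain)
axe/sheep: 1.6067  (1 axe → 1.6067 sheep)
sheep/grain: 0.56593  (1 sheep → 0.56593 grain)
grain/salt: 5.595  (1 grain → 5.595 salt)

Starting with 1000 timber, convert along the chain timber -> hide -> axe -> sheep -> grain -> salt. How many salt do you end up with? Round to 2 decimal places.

3547.95

1000 timber × 1.8573 = 1857.3 hide
1857.3 hide × 0.37549 = 697.397577 axe
697.397577 axe × 1.6067 = 1120.5086869659 sheep
1120.5086869659 sheep × 0.56593 = 634.129481214611787 grain
634.129481214611787 grain × 5.595 = 3547.954447395752948265 salt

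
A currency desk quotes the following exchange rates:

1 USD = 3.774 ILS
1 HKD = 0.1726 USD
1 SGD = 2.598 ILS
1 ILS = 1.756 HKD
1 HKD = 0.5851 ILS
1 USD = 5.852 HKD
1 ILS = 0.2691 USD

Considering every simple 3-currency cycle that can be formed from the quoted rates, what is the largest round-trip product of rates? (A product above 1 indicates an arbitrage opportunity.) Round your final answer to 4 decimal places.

ILS→HKD→USD→ILS: 1.756 × 0.1726 × 3.774 = 1.14385
ILS→USD→HKD→ILS: 0.2691 × 5.852 × 0.5851 = 0.92140
Maximum is ILS→HKD→USD→ILS at 1.1438; arbitrage exists.

1.1438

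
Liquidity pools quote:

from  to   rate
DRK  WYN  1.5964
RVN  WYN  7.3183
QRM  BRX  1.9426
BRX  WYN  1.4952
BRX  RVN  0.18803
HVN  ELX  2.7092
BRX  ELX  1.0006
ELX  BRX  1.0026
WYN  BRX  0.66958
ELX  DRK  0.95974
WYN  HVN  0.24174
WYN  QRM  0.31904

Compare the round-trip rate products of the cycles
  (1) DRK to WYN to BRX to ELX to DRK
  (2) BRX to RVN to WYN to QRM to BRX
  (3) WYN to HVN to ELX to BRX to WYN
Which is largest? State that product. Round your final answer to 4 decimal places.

(1) 1.5964 × 0.66958 × 1.0006 × 0.95974 = 1.02650
(2) 0.18803 × 7.3183 × 0.31904 × 1.9426 = 0.85284
(3) 0.24174 × 2.7092 × 1.0026 × 1.4952 = 0.98179
Highest is cycle (1) at 1.0265 (>1, arbitrage).

1.0265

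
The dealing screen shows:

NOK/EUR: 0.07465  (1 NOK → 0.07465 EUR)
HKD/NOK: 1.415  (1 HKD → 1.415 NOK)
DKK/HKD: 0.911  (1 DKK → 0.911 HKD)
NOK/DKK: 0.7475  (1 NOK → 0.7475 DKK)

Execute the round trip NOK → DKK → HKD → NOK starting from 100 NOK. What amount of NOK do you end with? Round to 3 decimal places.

96.358

100 NOK × 0.7475 = 74.75 DKK
74.75 DKK × 0.911 = 68.09725 HKD
68.09725 HKD × 1.415 = 96.35760875 NOK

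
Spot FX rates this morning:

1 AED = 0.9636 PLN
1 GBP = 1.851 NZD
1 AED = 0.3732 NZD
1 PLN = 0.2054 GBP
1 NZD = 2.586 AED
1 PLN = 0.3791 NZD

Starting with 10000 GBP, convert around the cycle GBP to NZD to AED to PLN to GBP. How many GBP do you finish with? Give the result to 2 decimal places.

9473.97

10000 GBP × 1.851 = 18510 NZD
18510 NZD × 2.586 = 47866.86 AED
47866.86 AED × 0.9636 = 46124.506296 PLN
46124.506296 PLN × 0.2054 = 9473.9735931984 GBP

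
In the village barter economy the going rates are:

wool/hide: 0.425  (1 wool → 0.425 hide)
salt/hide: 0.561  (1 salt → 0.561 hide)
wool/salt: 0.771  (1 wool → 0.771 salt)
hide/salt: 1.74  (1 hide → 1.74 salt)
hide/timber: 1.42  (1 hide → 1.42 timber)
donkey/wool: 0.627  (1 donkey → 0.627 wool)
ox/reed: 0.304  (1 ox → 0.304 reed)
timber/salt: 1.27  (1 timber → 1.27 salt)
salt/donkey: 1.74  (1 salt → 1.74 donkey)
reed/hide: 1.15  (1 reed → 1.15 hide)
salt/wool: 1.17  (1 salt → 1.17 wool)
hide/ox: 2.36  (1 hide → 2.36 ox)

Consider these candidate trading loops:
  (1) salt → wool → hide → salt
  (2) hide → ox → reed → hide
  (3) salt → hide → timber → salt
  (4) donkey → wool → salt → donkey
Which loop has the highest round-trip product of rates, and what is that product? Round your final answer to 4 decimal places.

1.0117

(1) 1.17 × 0.425 × 1.74 = 0.86522
(2) 2.36 × 0.304 × 1.15 = 0.82506
(3) 0.561 × 1.42 × 1.27 = 1.01171
(4) 0.627 × 0.771 × 1.74 = 0.84115
Highest is cycle (3) at 1.0117 (>1, arbitrage).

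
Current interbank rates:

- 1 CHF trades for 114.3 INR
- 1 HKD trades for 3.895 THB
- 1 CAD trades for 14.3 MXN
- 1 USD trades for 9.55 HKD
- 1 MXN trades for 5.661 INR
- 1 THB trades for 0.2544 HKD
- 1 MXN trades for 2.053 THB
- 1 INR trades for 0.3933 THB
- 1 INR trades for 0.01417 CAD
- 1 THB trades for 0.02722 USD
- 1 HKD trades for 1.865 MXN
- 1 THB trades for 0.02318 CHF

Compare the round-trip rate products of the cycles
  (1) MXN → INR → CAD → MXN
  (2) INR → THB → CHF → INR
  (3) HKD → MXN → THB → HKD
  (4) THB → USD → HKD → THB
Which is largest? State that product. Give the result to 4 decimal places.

1.1471

(1) 5.661 × 0.01417 × 14.3 = 1.14709
(2) 0.3933 × 0.02318 × 114.3 = 1.04204
(3) 1.865 × 2.053 × 0.2544 = 0.97406
(4) 0.02722 × 9.55 × 3.895 = 1.01251
Highest is cycle (1) at 1.1471 (>1, arbitrage).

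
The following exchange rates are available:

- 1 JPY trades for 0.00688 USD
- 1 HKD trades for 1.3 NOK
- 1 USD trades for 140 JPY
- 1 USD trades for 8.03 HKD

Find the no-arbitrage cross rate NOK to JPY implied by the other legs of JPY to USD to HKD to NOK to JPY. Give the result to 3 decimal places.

13.924

Known legs of the cycle: 0.00688 × 8.03 × 1.3 = 0.07182032
For no arbitrage the full-cycle product must be 1, so the missing rate is 1 / 0.07182032 ≈ 13.92364.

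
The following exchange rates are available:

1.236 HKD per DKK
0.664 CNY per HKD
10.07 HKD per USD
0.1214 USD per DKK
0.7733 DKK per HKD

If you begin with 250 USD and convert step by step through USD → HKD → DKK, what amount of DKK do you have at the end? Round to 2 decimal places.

250 USD × 10.07 = 2517.5 HKD
2517.5 HKD × 0.7733 = 1946.78275 DKK

1946.78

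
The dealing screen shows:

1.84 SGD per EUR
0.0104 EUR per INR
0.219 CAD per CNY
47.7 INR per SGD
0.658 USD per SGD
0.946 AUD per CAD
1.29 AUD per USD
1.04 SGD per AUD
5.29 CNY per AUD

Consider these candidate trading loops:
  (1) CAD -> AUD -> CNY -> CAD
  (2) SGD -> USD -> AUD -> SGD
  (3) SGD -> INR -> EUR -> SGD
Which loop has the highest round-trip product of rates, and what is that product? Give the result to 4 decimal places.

(1) 0.946 × 5.29 × 0.219 = 1.09595
(2) 0.658 × 1.29 × 1.04 = 0.88277
(3) 47.7 × 0.0104 × 1.84 = 0.91279
Highest is cycle (1) at 1.0960 (>1, arbitrage).

1.0960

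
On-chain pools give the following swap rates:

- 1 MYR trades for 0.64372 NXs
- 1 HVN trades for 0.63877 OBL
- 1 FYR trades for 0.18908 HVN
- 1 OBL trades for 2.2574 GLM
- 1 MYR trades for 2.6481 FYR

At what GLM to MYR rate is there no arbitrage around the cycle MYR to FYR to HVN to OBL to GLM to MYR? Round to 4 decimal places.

Known legs of the cycle: 2.6481 × 0.18908 × 0.63877 × 2.2574 = 0.721993033083025704
For no arbitrage the full-cycle product must be 1, so the missing rate is 1 / 0.721993033083025704 ≈ 1.385055.

1.3851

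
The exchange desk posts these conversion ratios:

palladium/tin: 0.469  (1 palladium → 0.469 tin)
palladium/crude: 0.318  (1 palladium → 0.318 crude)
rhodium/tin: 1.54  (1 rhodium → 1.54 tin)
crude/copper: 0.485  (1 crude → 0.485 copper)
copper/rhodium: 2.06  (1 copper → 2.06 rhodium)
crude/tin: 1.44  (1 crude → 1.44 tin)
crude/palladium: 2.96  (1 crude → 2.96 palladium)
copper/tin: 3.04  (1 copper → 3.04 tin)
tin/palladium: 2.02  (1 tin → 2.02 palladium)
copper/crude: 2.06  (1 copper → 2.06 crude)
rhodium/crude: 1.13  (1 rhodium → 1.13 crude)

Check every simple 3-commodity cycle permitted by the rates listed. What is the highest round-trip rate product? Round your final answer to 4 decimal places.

1.1290

copper→rhodium→crude→copper: 2.06 × 1.13 × 0.485 = 1.12898
crude→tin→palladium→crude: 1.44 × 2.02 × 0.318 = 0.92500
Maximum is copper→rhodium→crude→copper at 1.1290; arbitrage exists.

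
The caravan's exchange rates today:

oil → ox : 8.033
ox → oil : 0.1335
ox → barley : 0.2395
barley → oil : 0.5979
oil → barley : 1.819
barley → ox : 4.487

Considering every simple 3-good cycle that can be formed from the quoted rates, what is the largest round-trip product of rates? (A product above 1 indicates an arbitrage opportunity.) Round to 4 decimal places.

1.1503

barley→oil→ox→barley: 0.5979 × 8.033 × 0.2395 = 1.15030
barley→ox→oil→barley: 4.487 × 0.1335 × 1.819 = 1.08961
Maximum is barley→oil→ox→barley at 1.1503; arbitrage exists.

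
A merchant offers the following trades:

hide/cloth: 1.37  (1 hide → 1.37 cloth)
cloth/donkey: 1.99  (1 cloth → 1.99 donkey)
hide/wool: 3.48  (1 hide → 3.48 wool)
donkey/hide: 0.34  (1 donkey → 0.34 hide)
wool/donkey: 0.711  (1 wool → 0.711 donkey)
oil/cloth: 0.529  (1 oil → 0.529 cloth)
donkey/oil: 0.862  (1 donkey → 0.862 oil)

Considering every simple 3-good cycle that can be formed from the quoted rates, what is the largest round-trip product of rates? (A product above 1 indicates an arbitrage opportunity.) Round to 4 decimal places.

hide→cloth→donkey→hide: 1.37 × 1.99 × 0.34 = 0.92694
oil→cloth→donkey→oil: 0.529 × 1.99 × 0.862 = 0.90744
hide→wool→donkey→hide: 3.48 × 0.711 × 0.34 = 0.84126
Maximum is hide→cloth→donkey→hide at 0.9269; no arbitrage — every cycle loses value.

0.9269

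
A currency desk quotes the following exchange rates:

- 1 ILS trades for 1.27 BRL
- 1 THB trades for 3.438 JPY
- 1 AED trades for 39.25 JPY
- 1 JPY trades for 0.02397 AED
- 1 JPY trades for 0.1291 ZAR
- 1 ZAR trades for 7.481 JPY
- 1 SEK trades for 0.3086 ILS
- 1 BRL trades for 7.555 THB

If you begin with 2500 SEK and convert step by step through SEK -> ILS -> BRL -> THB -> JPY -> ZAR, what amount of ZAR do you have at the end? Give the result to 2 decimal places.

2500 SEK × 0.3086 = 771.5 ILS
771.5 ILS × 1.27 = 979.805 BRL
979.805 BRL × 7.555 = 7402.426775 THB
7402.426775 THB × 3.438 = 25449.54325245 JPY
25449.54325245 JPY × 0.1291 = 3285.536033891295 ZAR

3285.54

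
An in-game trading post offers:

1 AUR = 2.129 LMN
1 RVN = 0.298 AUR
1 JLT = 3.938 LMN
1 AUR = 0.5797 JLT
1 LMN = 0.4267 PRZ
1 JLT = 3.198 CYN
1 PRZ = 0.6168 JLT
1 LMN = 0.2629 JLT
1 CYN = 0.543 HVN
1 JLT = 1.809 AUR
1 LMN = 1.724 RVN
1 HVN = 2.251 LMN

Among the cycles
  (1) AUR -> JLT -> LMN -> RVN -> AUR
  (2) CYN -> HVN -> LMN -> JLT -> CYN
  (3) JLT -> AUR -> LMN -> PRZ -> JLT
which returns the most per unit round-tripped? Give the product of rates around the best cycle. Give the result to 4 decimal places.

(1) 0.5797 × 3.938 × 1.724 × 0.298 = 1.17282
(2) 0.543 × 2.251 × 0.2629 × 3.198 = 1.02765
(3) 1.809 × 2.129 × 0.4267 × 0.6168 = 1.01363
Highest is cycle (1) at 1.1728 (>1, arbitrage).

1.1728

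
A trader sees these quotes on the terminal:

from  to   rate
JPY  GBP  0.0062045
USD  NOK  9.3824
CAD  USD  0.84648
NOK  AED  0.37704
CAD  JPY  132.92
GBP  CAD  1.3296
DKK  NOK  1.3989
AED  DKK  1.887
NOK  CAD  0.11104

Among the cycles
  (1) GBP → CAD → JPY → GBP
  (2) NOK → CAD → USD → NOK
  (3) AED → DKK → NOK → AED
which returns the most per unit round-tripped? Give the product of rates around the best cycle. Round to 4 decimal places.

(1) 1.3296 × 132.92 × 0.0062045 = 1.09652
(2) 0.11104 × 0.84648 × 9.3824 = 0.88188
(3) 1.887 × 1.3989 × 0.37704 = 0.99528
Highest is cycle (1) at 1.0965 (>1, arbitrage).

1.0965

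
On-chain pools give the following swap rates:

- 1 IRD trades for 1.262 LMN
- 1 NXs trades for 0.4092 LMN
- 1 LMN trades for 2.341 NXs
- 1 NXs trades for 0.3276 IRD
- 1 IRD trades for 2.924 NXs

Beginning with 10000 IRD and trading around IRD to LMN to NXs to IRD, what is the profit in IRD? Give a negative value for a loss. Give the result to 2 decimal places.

10000 IRD × 1.262 = 12620 LMN
12620 LMN × 2.341 = 29543.42 NXs
29543.42 NXs × 0.3276 = 9678.424392 IRD
Net change: 9678.424392 − 10000 = -321.575608 IRD

-321.58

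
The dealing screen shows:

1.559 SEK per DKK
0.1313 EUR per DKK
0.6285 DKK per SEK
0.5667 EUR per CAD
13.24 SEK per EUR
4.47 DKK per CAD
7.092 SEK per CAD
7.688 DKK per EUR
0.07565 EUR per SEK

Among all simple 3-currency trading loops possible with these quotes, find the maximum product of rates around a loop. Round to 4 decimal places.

1.0926

SEK→DKK→EUR→SEK: 0.6285 × 0.1313 × 13.24 = 1.09259
SEK→EUR→DKK→SEK: 0.07565 × 7.688 × 1.559 = 0.90671
Maximum is SEK→DKK→EUR→SEK at 1.0926; arbitrage exists.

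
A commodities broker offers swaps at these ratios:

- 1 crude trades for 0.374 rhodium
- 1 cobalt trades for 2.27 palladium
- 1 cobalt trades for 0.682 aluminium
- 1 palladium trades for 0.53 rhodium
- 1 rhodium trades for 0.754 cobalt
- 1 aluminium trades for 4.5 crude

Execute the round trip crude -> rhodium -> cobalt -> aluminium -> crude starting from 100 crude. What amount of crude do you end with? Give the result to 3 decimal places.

100 crude × 0.374 = 37.4 rhodium
37.4 rhodium × 0.754 = 28.1996 cobalt
28.1996 cobalt × 0.682 = 19.2321272 aluminium
19.2321272 aluminium × 4.5 = 86.5445724 crude

86.545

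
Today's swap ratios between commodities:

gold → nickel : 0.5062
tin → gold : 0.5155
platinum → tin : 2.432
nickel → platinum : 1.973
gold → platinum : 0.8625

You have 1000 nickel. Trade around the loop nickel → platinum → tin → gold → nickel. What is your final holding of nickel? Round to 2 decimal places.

1000 nickel × 1.973 = 1973 platinum
1973 platinum × 2.432 = 4798.336 tin
4798.336 tin × 0.5155 = 2473.542208 gold
2473.542208 gold × 0.5062 = 1252.1070656896 nickel

1252.11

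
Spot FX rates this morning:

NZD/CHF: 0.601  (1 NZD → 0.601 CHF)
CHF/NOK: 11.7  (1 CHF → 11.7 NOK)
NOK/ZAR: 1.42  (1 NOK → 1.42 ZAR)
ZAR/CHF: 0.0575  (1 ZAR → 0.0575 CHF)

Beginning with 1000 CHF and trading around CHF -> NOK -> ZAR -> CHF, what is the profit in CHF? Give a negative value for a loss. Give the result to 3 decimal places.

1000 CHF × 11.7 = 11700 NOK
11700 NOK × 1.42 = 16614 ZAR
16614 ZAR × 0.0575 = 955.305 CHF
Net change: 955.305 − 1000 = -44.695 CHF

-44.695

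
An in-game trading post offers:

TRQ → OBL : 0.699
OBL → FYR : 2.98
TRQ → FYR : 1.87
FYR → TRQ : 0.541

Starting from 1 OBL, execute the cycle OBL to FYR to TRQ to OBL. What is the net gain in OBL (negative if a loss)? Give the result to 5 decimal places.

1 OBL × 2.98 = 2.98 FYR
2.98 FYR × 0.541 = 1.61218 TRQ
1.61218 TRQ × 0.699 = 1.12691382 OBL
Net change: 1.12691382 − 1 = 0.12691382 OBL

0.12691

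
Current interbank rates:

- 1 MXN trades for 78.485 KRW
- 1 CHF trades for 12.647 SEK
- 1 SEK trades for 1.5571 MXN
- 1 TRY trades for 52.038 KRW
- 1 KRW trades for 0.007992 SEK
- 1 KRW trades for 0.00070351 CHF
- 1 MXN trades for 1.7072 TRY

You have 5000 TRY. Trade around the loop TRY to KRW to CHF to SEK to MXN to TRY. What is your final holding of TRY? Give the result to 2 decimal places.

6153.88

5000 TRY × 52.038 = 260190 KRW
260190 KRW × 0.00070351 = 183.0462669 CHF
183.0462669 CHF × 12.647 = 2314.9861374843 SEK
2314.9861374843 SEK × 1.5571 = 3604.66491467680353 MXN
3604.66491467680353 MXN × 1.7072 = 6153.883942336238986416 TRY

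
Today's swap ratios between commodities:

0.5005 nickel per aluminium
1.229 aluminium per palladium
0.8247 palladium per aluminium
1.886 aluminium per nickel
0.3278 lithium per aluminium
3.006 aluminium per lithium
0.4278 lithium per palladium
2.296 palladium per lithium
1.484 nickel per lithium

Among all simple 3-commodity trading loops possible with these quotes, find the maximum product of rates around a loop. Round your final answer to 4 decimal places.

aluminium→palladium→lithium→aluminium: 0.8247 × 0.4278 × 3.006 = 1.06054
aluminium→lithium→palladium→aluminium: 0.3278 × 2.296 × 1.229 = 0.92498
nickel→aluminium→lithium→nickel: 1.886 × 0.3278 × 1.484 = 0.91745
Maximum is aluminium→palladium→lithium→aluminium at 1.0605; arbitrage exists.

1.0605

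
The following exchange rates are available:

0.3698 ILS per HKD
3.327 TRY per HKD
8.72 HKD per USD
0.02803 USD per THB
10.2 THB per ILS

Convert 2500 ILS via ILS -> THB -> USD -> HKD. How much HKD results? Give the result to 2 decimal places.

6232.75

2500 ILS × 10.2 = 25500 THB
25500 THB × 0.02803 = 714.765 USD
714.765 USD × 8.72 = 6232.7508 HKD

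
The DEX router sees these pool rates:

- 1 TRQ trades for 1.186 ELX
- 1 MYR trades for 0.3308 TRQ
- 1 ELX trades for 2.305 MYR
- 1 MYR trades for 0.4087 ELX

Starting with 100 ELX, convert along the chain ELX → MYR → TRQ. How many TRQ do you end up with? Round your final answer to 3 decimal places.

100 ELX × 2.305 = 230.5 MYR
230.5 MYR × 0.3308 = 76.2494 TRQ

76.249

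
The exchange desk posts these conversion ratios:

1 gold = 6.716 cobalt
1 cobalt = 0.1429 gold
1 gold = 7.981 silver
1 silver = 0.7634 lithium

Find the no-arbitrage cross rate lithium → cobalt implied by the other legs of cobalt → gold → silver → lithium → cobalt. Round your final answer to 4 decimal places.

1.1486

Known legs of the cycle: 0.1429 × 7.981 × 0.7634 = 0.87064617266
For no arbitrage the full-cycle product must be 1, so the missing rate is 1 / 0.87064617266 ≈ 1.148572.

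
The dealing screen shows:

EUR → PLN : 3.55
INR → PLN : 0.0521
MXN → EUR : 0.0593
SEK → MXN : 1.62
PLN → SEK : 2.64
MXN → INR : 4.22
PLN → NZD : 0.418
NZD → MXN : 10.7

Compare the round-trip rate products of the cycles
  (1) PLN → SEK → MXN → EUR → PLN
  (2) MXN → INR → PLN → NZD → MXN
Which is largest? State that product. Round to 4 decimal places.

0.9834

(1) 2.64 × 1.62 × 0.0593 × 3.55 = 0.90033
(2) 4.22 × 0.0521 × 0.418 × 10.7 = 0.98335
Highest is cycle (2) at 0.9834 (≤1, no arbitrage).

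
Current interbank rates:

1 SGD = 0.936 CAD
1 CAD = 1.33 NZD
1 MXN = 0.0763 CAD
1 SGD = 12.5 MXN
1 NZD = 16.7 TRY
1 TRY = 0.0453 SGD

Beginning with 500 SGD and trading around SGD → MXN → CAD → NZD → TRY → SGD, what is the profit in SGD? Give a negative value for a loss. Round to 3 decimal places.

500 SGD × 12.5 = 6250 MXN
6250 MXN × 0.0763 = 476.875 CAD
476.875 CAD × 1.33 = 634.24375 NZD
634.24375 NZD × 16.7 = 10591.870625 TRY
10591.870625 TRY × 0.0453 = 479.8117393125 SGD
Net change: 479.8117393125 − 500 = -20.1882606875 SGD

-20.188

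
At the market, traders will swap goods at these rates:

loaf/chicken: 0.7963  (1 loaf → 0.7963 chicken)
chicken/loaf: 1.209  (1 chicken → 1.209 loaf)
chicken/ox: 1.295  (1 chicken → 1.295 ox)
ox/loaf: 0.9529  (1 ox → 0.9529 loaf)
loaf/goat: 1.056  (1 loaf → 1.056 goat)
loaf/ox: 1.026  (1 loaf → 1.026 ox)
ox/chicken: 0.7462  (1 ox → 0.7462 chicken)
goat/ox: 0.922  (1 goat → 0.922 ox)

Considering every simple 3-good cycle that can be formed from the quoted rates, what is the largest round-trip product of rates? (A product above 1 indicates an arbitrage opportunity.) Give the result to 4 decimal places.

0.9826

ox→loaf→chicken→ox: 0.9529 × 0.7963 × 1.295 = 0.98264
goat→ox→loaf→goat: 0.922 × 0.9529 × 1.056 = 0.92777
ox→chicken→loaf→ox: 0.7462 × 1.209 × 1.026 = 0.92561
Maximum is ox→loaf→chicken→ox at 0.9826; no arbitrage — every cycle loses value.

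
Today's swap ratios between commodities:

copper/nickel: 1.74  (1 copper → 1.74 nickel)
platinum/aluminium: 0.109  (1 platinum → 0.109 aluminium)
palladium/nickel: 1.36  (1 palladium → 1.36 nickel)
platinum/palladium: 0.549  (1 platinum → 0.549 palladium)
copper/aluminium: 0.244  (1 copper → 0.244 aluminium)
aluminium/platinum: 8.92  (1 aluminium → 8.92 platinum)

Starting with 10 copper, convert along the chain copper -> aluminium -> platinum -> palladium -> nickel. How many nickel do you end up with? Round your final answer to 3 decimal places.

16.250

10 copper × 0.244 = 2.44 aluminium
2.44 aluminium × 8.92 = 21.7648 platinum
21.7648 platinum × 0.549 = 11.9488752 palladium
11.9488752 palladium × 1.36 = 16.250470272 nickel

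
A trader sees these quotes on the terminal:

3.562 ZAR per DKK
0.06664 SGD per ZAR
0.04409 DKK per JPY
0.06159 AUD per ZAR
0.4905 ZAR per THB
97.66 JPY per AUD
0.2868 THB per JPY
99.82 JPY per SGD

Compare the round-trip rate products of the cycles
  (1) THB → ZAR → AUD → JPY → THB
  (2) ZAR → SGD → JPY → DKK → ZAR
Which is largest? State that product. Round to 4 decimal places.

(1) 0.4905 × 0.06159 × 97.66 × 0.2868 = 0.84615
(2) 0.06664 × 99.82 × 0.04409 × 3.562 = 1.04469
Highest is cycle (2) at 1.0447 (>1, arbitrage).

1.0447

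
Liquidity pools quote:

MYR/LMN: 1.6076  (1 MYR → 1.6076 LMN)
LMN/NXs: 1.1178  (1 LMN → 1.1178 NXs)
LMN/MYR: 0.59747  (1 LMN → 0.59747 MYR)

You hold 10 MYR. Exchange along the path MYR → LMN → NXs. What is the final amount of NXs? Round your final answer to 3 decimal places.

10 MYR × 1.6076 = 16.076 LMN
16.076 LMN × 1.1178 = 17.9697528 NXs

17.970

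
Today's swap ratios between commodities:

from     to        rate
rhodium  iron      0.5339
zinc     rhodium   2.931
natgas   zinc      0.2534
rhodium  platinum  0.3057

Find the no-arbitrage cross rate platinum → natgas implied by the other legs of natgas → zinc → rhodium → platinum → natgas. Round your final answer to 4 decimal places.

4.4044

Known legs of the cycle: 0.2534 × 2.931 × 0.3057 = 0.22704809778
For no arbitrage the full-cycle product must be 1, so the missing rate is 1 / 0.22704809778 ≈ 4.404353.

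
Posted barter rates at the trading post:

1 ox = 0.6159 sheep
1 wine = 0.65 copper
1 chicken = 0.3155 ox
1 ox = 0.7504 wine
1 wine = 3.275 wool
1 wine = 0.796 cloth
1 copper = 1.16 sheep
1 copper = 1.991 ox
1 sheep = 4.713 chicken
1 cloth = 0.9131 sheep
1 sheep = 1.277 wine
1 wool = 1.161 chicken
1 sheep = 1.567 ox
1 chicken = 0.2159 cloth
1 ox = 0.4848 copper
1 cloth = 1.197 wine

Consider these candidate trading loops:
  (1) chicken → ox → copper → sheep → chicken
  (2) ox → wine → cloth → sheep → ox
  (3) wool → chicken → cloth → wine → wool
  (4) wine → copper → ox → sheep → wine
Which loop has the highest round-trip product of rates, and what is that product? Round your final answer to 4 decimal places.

(1) 0.3155 × 0.4848 × 1.16 × 4.713 = 0.83621
(2) 0.7504 × 0.796 × 0.9131 × 1.567 = 0.85466
(3) 1.161 × 0.2159 × 1.197 × 3.275 = 0.98263
(4) 0.65 × 1.991 × 0.6159 × 1.277 = 1.01785
Highest is cycle (4) at 1.0179 (>1, arbitrage).

1.0179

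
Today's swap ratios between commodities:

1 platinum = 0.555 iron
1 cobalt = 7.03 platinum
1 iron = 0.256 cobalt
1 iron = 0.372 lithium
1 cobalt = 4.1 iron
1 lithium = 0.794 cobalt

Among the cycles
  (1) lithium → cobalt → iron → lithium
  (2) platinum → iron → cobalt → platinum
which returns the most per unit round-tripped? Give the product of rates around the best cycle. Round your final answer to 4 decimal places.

(1) 0.794 × 4.1 × 0.372 = 1.21101
(2) 0.555 × 0.256 × 7.03 = 0.99882
Highest is cycle (1) at 1.2110 (>1, arbitrage).

1.2110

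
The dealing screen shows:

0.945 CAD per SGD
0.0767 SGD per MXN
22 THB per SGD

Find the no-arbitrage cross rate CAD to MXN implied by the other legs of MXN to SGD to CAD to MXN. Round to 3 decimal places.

Known legs of the cycle: 0.0767 × 0.945 = 0.0724815
For no arbitrage the full-cycle product must be 1, so the missing rate is 1 / 0.0724815 ≈ 13.79662.

13.797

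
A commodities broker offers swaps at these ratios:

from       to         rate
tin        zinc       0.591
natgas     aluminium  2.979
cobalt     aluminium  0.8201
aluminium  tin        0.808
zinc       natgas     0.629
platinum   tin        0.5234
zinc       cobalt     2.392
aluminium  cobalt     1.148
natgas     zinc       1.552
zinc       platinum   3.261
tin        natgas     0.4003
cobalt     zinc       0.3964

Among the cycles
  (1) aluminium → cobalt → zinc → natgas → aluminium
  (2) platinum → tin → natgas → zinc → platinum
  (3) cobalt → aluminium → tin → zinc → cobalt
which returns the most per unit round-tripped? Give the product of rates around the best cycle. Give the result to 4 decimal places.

(1) 1.148 × 0.3964 × 0.629 × 2.979 = 0.85270
(2) 0.5234 × 0.4003 × 1.552 × 3.261 = 1.06038
(3) 0.8201 × 0.808 × 0.591 × 2.392 = 0.93676
Highest is cycle (2) at 1.0604 (>1, arbitrage).

1.0604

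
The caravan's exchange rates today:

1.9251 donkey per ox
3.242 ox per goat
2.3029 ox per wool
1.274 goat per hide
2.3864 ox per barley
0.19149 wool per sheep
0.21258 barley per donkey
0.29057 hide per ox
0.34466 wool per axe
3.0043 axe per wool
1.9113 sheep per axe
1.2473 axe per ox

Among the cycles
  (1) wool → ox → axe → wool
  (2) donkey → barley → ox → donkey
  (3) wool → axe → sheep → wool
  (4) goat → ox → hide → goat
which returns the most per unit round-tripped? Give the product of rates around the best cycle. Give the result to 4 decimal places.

(1) 2.3029 × 1.2473 × 0.34466 = 0.99000
(2) 0.21258 × 2.3864 × 1.9251 = 0.97660
(3) 3.0043 × 1.9113 × 0.19149 = 1.09956
(4) 3.242 × 0.29057 × 1.274 = 1.20014
Highest is cycle (4) at 1.2001 (>1, arbitrage).

1.2001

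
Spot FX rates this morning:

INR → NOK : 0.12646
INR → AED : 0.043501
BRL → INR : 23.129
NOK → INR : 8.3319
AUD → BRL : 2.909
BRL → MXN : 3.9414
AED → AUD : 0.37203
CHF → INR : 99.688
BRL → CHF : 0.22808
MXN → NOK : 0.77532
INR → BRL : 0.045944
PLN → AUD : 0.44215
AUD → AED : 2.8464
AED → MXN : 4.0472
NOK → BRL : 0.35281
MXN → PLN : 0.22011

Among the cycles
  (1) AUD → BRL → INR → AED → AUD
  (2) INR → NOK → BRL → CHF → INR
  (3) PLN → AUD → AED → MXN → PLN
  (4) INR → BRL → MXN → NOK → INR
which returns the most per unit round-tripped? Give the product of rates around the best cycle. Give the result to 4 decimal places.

1.1698

(1) 2.909 × 23.129 × 0.043501 × 0.37203 = 1.08887
(2) 0.12646 × 0.35281 × 0.22808 × 99.688 = 1.01443
(3) 0.44215 × 2.8464 × 4.0472 × 0.22011 = 1.12114
(4) 0.045944 × 3.9414 × 0.77532 × 8.3319 = 1.16978
Highest is cycle (4) at 1.1698 (>1, arbitrage).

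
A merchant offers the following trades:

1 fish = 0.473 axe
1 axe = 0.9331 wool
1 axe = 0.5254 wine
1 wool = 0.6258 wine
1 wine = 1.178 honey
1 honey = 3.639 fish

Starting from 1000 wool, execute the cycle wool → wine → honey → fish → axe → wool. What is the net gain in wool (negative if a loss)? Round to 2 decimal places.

1000 wool × 0.6258 = 625.8 wine
625.8 wine × 1.178 = 737.1924 honey
737.1924 honey × 3.639 = 2682.6431436 fish
2682.6431436 fish × 0.473 = 1268.8902069228 axe
1268.8902069228 axe × 0.9331 = 1184.00145207966468 wool
Net change: 1184.00145207966468 − 1000 = 184.00145207966468 wool

184.00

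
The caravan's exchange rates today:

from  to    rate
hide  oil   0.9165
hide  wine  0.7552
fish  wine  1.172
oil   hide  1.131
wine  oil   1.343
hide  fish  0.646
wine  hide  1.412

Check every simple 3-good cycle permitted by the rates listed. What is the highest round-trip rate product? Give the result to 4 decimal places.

oil→hide→wine→oil: 1.131 × 0.7552 × 1.343 = 1.14710
hide→fish→wine→hide: 0.646 × 1.172 × 1.412 = 1.06904
Maximum is oil→hide→wine→oil at 1.1471; arbitrage exists.

1.1471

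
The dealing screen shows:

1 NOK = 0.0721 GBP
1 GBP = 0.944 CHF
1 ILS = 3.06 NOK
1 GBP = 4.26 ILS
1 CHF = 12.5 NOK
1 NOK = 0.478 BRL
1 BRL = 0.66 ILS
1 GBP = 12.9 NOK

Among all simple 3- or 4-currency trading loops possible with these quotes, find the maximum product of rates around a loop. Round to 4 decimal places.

0.9654

BRL→ILS→NOK→BRL: 0.66 × 3.06 × 0.478 = 0.96537
NOK→GBP→ILS→NOK: 0.0721 × 4.26 × 3.06 = 0.93987
NOK→GBP→CHF→NOK: 0.0721 × 0.944 × 12.5 = 0.85078
Maximum is BRL→ILS→NOK→BRL at 0.9654; no arbitrage — every cycle loses value.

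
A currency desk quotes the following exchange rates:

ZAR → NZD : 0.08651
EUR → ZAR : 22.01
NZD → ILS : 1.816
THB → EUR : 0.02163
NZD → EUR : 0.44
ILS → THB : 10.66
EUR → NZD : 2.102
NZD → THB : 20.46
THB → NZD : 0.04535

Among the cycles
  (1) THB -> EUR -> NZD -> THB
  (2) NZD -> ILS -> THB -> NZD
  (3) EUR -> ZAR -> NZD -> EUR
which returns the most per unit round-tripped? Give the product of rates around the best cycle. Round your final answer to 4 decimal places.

0.9302

(1) 0.02163 × 2.102 × 20.46 = 0.93024
(2) 1.816 × 10.66 × 0.04535 = 0.87791
(3) 22.01 × 0.08651 × 0.44 = 0.83780
Highest is cycle (1) at 0.9302 (≤1, no arbitrage).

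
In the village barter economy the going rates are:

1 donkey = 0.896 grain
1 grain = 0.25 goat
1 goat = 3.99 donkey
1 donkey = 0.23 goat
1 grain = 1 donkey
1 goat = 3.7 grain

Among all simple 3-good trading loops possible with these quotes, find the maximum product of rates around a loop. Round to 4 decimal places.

0.8938

grain→goat→donkey→grain: 0.25 × 3.99 × 0.896 = 0.89376
grain→donkey→goat→grain: 1 × 0.23 × 3.7 = 0.85100
Maximum is grain→goat→donkey→grain at 0.8938; no arbitrage — every cycle loses value.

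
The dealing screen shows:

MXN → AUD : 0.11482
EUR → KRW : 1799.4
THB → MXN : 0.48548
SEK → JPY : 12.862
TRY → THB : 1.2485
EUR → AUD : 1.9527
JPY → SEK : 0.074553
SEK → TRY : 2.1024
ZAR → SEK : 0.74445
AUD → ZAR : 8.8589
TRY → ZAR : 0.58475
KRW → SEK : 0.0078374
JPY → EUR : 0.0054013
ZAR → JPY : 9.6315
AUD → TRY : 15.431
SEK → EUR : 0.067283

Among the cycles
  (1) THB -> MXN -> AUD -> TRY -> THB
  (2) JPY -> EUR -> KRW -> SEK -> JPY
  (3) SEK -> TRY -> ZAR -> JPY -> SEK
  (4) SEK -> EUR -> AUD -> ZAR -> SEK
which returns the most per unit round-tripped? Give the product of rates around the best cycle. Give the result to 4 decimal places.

(1) 0.48548 × 0.11482 × 15.431 × 1.2485 = 1.07392
(2) 0.0054013 × 1799.4 × 0.0078374 × 12.862 = 0.97973
(3) 2.1024 × 0.58475 × 9.6315 × 0.074553 = 0.88276
(4) 0.067283 × 1.9527 × 8.8589 × 0.74445 = 0.86648
Highest is cycle (1) at 1.0739 (>1, arbitrage).

1.0739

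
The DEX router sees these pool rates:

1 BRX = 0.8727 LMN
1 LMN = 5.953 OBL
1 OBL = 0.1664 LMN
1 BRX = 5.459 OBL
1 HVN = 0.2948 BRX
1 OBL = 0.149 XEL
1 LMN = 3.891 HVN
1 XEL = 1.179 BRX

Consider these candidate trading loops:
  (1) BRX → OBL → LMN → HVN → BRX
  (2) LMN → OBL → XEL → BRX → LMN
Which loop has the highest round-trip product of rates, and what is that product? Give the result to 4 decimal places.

(1) 5.459 × 0.1664 × 3.891 × 0.2948 = 1.04197
(2) 5.953 × 0.149 × 1.179 × 0.8727 = 0.91264
Highest is cycle (1) at 1.0420 (>1, arbitrage).

1.0420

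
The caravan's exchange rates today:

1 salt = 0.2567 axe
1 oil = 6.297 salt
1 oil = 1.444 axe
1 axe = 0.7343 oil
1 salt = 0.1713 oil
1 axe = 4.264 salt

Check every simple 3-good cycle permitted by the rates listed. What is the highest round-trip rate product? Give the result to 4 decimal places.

salt→axe→oil→salt: 0.2567 × 0.7343 × 6.297 = 1.18695
salt→oil→axe→salt: 0.1713 × 1.444 × 4.264 = 1.05473
Maximum is salt→axe→oil→salt at 1.1870; arbitrage exists.

1.1870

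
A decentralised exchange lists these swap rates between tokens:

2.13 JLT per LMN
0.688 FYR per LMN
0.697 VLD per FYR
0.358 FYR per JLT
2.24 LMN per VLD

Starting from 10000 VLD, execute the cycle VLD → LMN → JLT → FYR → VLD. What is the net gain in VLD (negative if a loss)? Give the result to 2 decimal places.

1905.38

10000 VLD × 2.24 = 22400 LMN
22400 LMN × 2.13 = 47712 JLT
47712 JLT × 0.358 = 17080.896 FYR
17080.896 FYR × 0.697 = 11905.384512 VLD
Net change: 11905.384512 − 10000 = 1905.384512 VLD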